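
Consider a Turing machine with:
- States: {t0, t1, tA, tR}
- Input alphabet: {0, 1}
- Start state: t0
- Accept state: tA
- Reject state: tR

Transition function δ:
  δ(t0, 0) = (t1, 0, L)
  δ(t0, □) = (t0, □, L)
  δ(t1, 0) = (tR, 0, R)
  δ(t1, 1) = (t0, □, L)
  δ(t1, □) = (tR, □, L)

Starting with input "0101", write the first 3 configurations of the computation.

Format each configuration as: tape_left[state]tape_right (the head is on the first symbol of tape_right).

Transitions applied:
Step 1: δ(t0, 0) = (t1, 0, L)
Step 2: δ(t1, □) = (tR, □, L)

The first 3 configurations are:
[t0]0101 ⊢ [t1]□0101 ⊢ [tR]□□0101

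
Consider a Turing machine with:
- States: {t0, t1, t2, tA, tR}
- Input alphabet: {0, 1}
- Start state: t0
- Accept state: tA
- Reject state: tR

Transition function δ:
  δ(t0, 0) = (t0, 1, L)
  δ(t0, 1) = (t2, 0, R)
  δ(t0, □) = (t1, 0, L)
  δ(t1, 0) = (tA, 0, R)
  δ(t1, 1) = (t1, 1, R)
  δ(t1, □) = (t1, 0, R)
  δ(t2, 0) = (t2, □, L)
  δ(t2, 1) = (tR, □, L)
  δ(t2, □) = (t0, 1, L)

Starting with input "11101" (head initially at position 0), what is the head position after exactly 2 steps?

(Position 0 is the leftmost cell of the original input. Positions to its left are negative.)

Execution trace (head position shown):
Step 0: [t0]11101  (head at position 0)
Step 1: move right → 0[t2]1101  (head at position 1)
Step 2: move left → [tR]0□101  (head at position 0)

After 2 steps, the head is at position 0.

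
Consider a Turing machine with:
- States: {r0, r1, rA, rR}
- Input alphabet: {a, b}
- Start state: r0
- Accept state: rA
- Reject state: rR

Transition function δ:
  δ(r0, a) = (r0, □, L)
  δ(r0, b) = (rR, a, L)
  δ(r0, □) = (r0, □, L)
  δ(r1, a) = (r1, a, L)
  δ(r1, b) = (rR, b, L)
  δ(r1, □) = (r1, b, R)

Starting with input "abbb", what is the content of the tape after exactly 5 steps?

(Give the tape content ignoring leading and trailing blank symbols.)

Execution trace:
Initial: [r0]abbb
Step 1: δ(r0, a) = (r0, □, L) → [r0]□□bbb
Step 2: δ(r0, □) = (r0, □, L) → [r0]□□□bbb
Step 3: δ(r0, □) = (r0, □, L) → [r0]□□□□bbb
Step 4: δ(r0, □) = (r0, □, L) → [r0]□□□□□bbb
Step 5: δ(r0, □) = (r0, □, L) → [r0]□□□□□□bbb

After 5 steps, the tape (ignoring leading/trailing blanks) is: bbb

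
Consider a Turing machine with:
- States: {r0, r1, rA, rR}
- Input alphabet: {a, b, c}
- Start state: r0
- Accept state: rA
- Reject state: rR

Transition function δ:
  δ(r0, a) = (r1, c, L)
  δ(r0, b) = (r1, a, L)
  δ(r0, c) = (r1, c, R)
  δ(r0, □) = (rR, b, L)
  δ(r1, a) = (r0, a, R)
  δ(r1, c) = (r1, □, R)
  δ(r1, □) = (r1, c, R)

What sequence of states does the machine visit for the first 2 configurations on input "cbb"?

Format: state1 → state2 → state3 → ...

Execution trace:
Initial: [r0]cbb
Step 1: δ(r0, c) = (r1, c, R) → c[r1]bb

No transition is defined for δ(r1, b). By convention the machine halts and rejects.

State sequence: r0 → r1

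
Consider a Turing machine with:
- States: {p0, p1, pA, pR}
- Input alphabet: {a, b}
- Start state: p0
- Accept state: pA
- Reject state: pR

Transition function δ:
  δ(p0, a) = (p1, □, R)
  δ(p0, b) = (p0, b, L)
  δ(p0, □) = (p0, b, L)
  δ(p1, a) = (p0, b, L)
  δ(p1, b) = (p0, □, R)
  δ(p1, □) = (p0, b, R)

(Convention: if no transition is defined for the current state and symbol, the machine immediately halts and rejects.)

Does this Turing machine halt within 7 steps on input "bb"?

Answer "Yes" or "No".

Execution trace:
Initial: [p0]bb
Step 1: δ(p0, b) = (p0, b, L) → [p0]□bb
Step 2: δ(p0, □) = (p0, b, L) → [p0]□bbb
Step 3: δ(p0, □) = (p0, b, L) → [p0]□bbbb
Step 4: δ(p0, □) = (p0, b, L) → [p0]□bbbbb
Step 5: δ(p0, □) = (p0, b, L) → [p0]□bbbbbb
Step 6: δ(p0, □) = (p0, b, L) → [p0]□bbbbbbb
Step 7: δ(p0, □) = (p0, b, L) → [p0]□bbbbbbbb

The machine has not reached a halting state after 7 steps.
The machine did not halt within the 7-step bound.

Answer: No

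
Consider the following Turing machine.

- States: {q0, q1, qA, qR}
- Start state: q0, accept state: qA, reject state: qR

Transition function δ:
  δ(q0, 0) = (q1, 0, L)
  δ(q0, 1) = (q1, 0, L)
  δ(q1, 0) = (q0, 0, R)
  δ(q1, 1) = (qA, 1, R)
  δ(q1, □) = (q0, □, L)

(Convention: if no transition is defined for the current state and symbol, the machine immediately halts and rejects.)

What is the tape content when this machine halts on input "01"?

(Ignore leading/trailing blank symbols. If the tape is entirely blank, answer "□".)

Execution trace:
Initial: [q0]01
Step 1: δ(q0, 0) = (q1, 0, L) → [q1]□01
Step 2: δ(q1, □) = (q0, □, L) → [q0]□□01

No transition is defined for δ(q0, □). By convention the machine halts and rejects.

Final tape (ignoring leading/trailing blanks): 01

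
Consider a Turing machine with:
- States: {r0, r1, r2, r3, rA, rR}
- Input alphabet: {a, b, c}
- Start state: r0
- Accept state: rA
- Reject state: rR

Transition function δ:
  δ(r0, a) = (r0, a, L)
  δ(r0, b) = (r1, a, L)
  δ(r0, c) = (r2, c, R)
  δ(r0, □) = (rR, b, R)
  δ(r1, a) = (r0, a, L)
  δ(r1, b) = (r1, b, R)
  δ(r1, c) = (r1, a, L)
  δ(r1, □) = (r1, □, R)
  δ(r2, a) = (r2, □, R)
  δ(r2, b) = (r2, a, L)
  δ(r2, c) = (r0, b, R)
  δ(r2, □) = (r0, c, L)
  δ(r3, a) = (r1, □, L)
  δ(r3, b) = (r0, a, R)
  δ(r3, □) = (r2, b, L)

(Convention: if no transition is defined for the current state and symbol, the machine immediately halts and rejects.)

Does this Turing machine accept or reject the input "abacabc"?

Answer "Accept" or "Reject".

Execution trace:
Initial: [r0]abacabc
Step 1: δ(r0, a) = (r0, a, L) → [r0]□abacabc
Step 2: δ(r0, □) = (rR, b, R) → b[rR]abacabc

The machine reaches the reject state rR and halts.

Answer: Reject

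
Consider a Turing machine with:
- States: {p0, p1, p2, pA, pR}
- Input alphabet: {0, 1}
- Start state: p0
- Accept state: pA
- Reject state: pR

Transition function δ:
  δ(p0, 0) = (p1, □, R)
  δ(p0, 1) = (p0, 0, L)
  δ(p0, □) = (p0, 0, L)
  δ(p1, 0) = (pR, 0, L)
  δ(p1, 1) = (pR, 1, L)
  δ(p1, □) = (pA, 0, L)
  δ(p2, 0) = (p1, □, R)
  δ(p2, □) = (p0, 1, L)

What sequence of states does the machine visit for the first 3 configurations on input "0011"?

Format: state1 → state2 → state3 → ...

Execution trace:
Initial: [p0]0011
Step 1: δ(p0, 0) = (p1, □, R) → □[p1]011
Step 2: δ(p1, 0) = (pR, 0, L) → [pR]□011

The machine reaches the reject state pR and halts.

State sequence: p0 → p1 → pR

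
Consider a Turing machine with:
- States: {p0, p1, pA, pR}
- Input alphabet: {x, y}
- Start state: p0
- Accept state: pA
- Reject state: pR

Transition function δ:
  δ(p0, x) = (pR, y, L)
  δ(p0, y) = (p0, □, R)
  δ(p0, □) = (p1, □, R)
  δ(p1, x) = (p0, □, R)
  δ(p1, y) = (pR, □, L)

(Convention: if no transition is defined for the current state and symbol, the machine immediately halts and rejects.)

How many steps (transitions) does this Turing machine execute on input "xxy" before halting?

Execution trace:
Initial: [p0]xxy
Step 1: δ(p0, x) = (pR, y, L) → [pR]□yxy

The machine reaches the reject state pR and halts.

The machine executed 1 step before halting.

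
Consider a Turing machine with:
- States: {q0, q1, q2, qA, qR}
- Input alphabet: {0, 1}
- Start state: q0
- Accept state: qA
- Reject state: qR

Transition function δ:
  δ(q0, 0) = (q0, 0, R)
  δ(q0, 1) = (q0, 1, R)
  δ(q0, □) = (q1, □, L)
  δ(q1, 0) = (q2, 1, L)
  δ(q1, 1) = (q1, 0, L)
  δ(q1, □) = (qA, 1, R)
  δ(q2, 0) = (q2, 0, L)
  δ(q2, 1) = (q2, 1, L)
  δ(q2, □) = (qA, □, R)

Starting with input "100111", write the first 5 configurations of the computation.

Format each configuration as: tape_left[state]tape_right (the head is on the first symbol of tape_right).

Transitions applied:
Step 1: δ(q0, 1) = (q0, 1, R)
Step 2: δ(q0, 0) = (q0, 0, R)
Step 3: δ(q0, 0) = (q0, 0, R)
Step 4: δ(q0, 1) = (q0, 1, R)

The first 5 configurations are:
[q0]100111 ⊢ 1[q0]00111 ⊢ 10[q0]0111 ⊢ 100[q0]111 ⊢ 1001[q0]11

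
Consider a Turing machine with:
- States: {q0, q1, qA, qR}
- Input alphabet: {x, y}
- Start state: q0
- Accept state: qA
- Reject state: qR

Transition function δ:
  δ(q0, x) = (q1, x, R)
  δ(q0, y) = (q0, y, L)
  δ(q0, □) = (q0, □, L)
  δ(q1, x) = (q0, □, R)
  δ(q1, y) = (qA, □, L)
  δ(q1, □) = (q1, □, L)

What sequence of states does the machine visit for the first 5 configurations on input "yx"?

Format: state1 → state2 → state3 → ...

Execution trace:
Initial: [q0]yx
Step 1: δ(q0, y) = (q0, y, L) → [q0]□yx
Step 2: δ(q0, □) = (q0, □, L) → [q0]□□yx
Step 3: δ(q0, □) = (q0, □, L) → [q0]□□□yx
Step 4: δ(q0, □) = (q0, □, L) → [q0]□□□□yx

State sequence: q0 → q0 → q0 → q0 → q0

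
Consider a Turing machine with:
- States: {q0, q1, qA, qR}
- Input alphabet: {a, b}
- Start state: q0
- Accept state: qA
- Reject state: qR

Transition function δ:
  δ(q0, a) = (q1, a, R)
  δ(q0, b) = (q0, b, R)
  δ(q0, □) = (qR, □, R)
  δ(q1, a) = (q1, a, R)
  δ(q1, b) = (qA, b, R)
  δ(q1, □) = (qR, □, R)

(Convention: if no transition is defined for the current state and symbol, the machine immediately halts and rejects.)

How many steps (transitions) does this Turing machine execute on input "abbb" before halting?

Execution trace:
Initial: [q0]abbb
Step 1: δ(q0, a) = (q1, a, R) → a[q1]bbb
Step 2: δ(q1, b) = (qA, b, R) → ab[qA]bb

The machine reaches the accept state qA and halts.

The machine executed 2 steps before halting.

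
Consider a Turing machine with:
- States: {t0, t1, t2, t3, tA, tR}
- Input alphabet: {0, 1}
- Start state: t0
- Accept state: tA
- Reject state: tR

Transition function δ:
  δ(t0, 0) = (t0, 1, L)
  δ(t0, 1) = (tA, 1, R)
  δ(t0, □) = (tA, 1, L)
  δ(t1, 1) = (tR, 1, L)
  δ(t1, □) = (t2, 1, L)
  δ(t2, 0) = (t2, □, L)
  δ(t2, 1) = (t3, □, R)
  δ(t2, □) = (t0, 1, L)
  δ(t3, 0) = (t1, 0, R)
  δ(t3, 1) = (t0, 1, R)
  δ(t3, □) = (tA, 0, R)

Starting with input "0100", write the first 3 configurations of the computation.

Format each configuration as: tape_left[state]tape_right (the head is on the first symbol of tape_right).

Transitions applied:
Step 1: δ(t0, 0) = (t0, 1, L)
Step 2: δ(t0, □) = (tA, 1, L)

The first 3 configurations are:
[t0]0100 ⊢ [t0]□1100 ⊢ [tA]□11100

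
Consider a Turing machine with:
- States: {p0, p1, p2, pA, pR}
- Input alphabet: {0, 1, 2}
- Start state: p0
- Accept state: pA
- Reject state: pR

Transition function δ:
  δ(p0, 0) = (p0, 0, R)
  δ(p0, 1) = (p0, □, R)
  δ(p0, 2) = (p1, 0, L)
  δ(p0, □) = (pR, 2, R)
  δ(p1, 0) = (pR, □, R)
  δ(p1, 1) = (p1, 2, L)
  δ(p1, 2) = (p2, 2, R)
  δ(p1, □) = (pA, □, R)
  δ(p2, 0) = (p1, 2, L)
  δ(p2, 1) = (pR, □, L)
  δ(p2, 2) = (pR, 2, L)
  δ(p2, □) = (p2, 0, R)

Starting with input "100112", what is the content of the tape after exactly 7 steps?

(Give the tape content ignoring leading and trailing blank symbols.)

Execution trace:
Initial: [p0]100112
Step 1: δ(p0, 1) = (p0, □, R) → □[p0]00112
Step 2: δ(p0, 0) = (p0, 0, R) → □0[p0]0112
Step 3: δ(p0, 0) = (p0, 0, R) → □00[p0]112
Step 4: δ(p0, 1) = (p0, □, R) → □00□[p0]12
Step 5: δ(p0, 1) = (p0, □, R) → □00□□[p0]2
Step 6: δ(p0, 2) = (p1, 0, L) → □00□[p1]□0
Step 7: δ(p1, □) = (pA, □, R) → □00□□[pA]0

The machine reaches the accept state pA and halts.

After 7 steps, the tape (ignoring leading/trailing blanks) is: 00□□0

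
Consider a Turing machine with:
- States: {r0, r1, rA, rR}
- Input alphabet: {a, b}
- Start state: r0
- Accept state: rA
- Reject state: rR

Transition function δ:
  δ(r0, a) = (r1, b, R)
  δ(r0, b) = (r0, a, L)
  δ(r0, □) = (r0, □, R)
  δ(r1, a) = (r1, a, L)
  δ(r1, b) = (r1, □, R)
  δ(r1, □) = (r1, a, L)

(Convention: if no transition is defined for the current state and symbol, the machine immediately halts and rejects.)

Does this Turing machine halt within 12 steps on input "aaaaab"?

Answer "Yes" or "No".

Execution trace:
Initial: [r0]aaaaab
Step 1: δ(r0, a) = (r1, b, R) → b[r1]aaaab
Step 2: δ(r1, a) = (r1, a, L) → [r1]baaaab
Step 3: δ(r1, b) = (r1, □, R) → □[r1]aaaab
Step 4: δ(r1, a) = (r1, a, L) → [r1]□aaaab
Step 5: δ(r1, □) = (r1, a, L) → [r1]□aaaaab
Step 6: δ(r1, □) = (r1, a, L) → [r1]□aaaaaab
Step 7: δ(r1, □) = (r1, a, L) → [r1]□aaaaaaab
Step 8: δ(r1, □) = (r1, a, L) → [r1]□aaaaaaaab
Step 9: δ(r1, □) = (r1, a, L) → [r1]□aaaaaaaaab
Step 10: δ(r1, □) = (r1, a, L) → [r1]□aaaaaaaaaab
Step 11: δ(r1, □) = (r1, a, L) → [r1]□aaaaaaaaaaab
Step 12: δ(r1, □) = (r1, a, L) → [r1]□aaaaaaaaaaaab

The machine has not reached a halting state after 12 steps.
The machine did not halt within the 12-step bound.

Answer: No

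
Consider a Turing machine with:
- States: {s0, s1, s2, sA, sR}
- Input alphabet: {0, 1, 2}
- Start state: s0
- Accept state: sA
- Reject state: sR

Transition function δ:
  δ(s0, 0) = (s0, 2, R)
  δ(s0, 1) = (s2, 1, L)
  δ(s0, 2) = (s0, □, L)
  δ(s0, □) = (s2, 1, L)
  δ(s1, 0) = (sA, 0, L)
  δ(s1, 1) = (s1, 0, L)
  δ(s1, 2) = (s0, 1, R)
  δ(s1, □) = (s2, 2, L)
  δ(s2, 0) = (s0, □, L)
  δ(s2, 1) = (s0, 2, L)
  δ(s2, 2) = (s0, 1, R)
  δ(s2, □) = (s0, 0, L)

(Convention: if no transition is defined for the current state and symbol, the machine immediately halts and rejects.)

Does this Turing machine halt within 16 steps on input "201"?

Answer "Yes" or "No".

Execution trace:
Initial: [s0]201
Step 1: δ(s0, 2) = (s0, □, L) → [s0]□□01
Step 2: δ(s0, □) = (s2, 1, L) → [s2]□1□01
Step 3: δ(s2, □) = (s0, 0, L) → [s0]□01□01
Step 4: δ(s0, □) = (s2, 1, L) → [s2]□101□01
Step 5: δ(s2, □) = (s0, 0, L) → [s0]□0101□01
Step 6: δ(s0, □) = (s2, 1, L) → [s2]□10101□01
Step 7: δ(s2, □) = (s0, 0, L) → [s0]□010101□01
Step 8: δ(s0, □) = (s2, 1, L) → [s2]□1010101□01
Step 9: δ(s2, □) = (s0, 0, L) → [s0]□01010101□01
Step 10: δ(s0, □) = (s2, 1, L) → [s2]□101010101□01
Step 11: δ(s2, □) = (s0, 0, L) → [s0]□0101010101□01
Step 12: δ(s0, □) = (s2, 1, L) → [s2]□10101010101□01
Step 13: δ(s2, □) = (s0, 0, L) → [s0]□010101010101□01
Step 14: δ(s0, □) = (s2, 1, L) → [s2]□1010101010101□01
Step 15: δ(s2, □) = (s0, 0, L) → [s0]□01010101010101□01
Step 16: δ(s0, □) = (s2, 1, L) → [s2]□101010101010101□01

The machine has not reached a halting state after 16 steps.
The machine did not halt within the 16-step bound.

Answer: No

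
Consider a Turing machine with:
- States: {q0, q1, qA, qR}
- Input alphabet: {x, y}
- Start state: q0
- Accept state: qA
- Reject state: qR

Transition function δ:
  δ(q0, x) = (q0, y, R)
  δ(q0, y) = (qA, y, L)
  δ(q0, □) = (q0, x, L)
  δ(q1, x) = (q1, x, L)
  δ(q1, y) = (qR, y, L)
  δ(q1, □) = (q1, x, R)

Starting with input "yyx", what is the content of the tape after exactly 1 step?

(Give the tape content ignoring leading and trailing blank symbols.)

Execution trace:
Initial: [q0]yyx
Step 1: δ(q0, y) = (qA, y, L) → [qA]□yyx

The machine reaches the accept state qA and halts.

After 1 step, the tape (ignoring leading/trailing blanks) is: yyx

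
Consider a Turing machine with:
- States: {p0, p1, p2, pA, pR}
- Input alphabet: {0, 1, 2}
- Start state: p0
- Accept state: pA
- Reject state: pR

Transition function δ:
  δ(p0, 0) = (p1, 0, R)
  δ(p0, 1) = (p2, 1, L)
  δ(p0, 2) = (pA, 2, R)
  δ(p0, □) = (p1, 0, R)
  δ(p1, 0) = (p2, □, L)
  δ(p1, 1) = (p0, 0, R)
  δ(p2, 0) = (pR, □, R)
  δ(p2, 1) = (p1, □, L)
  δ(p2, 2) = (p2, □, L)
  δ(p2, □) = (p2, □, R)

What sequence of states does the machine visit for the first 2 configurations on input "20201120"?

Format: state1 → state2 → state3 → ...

Execution trace:
Initial: [p0]20201120
Step 1: δ(p0, 2) = (pA, 2, R) → 2[pA]0201120

The machine reaches the accept state pA and halts.

State sequence: p0 → pA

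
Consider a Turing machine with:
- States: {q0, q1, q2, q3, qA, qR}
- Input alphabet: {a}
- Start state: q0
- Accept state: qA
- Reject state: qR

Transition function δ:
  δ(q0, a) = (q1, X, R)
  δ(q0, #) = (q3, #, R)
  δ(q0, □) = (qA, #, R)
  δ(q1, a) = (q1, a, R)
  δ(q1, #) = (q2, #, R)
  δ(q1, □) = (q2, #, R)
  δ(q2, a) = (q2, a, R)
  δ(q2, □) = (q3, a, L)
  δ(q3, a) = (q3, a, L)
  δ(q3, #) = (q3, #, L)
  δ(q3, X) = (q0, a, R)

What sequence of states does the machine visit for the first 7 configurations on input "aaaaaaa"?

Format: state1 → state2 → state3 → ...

Execution trace:
Initial: [q0]aaaaaaa
Step 1: δ(q0, a) = (q1, X, R) → X[q1]aaaaaa
Step 2: δ(q1, a) = (q1, a, R) → Xa[q1]aaaaa
Step 3: δ(q1, a) = (q1, a, R) → Xaa[q1]aaaa
Step 4: δ(q1, a) = (q1, a, R) → Xaaa[q1]aaa
Step 5: δ(q1, a) = (q1, a, R) → Xaaaa[q1]aa
Step 6: δ(q1, a) = (q1, a, R) → Xaaaaa[q1]a

State sequence: q0 → q1 → q1 → q1 → q1 → q1 → q1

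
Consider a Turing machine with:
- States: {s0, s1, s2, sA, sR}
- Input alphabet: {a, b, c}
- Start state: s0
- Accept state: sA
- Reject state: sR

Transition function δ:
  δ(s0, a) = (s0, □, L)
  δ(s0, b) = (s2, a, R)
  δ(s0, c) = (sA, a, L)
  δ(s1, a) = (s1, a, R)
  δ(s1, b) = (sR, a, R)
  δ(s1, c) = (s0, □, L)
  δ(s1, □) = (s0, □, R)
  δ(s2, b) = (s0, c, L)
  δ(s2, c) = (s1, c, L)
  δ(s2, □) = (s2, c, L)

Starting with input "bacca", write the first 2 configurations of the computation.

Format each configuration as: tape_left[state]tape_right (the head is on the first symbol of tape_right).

Transitions applied:
Step 1: δ(s0, b) = (s2, a, R)

The first 2 configurations are:
[s0]bacca ⊢ a[s2]acca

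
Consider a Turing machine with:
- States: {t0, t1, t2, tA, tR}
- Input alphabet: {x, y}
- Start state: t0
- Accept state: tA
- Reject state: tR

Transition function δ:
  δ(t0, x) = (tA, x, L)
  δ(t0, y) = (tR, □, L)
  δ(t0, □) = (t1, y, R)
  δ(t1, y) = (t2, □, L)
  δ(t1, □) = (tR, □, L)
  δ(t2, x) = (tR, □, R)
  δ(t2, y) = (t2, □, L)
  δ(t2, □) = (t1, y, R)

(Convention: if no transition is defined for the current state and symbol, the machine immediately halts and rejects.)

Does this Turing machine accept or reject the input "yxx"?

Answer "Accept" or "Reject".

Execution trace:
Initial: [t0]yxx
Step 1: δ(t0, y) = (tR, □, L) → [tR]□□xx

The machine reaches the reject state tR and halts.

Answer: Reject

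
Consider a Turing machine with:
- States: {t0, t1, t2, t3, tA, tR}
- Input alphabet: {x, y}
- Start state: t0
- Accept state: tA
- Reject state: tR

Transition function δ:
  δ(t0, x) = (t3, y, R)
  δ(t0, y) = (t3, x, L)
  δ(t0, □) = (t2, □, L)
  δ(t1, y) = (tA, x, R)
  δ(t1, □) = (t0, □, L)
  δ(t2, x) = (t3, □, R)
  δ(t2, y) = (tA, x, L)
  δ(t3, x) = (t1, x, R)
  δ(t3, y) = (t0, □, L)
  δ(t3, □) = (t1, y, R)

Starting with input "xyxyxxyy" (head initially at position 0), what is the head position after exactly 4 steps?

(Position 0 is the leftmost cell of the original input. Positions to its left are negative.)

Execution trace (head position shown):
Step 0: [t0]xyxyxxyy  (head at position 0)
Step 1: move right → y[t3]yxyxxyy  (head at position 1)
Step 2: move left → [t0]y□xyxxyy  (head at position 0)
Step 3: move left → [t3]□x□xyxxyy  (head at position -1)
Step 4: move right → y[t1]x□xyxxyy  (head at position 0)

After 4 steps, the head is at position 0.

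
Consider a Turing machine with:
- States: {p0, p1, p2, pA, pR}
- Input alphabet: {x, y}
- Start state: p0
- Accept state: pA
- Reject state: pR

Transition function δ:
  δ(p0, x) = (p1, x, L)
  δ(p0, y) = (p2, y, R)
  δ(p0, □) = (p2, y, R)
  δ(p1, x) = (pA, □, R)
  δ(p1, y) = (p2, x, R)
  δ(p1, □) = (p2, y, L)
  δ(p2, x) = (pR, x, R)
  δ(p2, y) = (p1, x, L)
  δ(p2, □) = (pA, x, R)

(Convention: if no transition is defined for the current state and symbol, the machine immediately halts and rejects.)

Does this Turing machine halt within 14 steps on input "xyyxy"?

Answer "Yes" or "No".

Execution trace:
Initial: [p0]xyyxy
Step 1: δ(p0, x) = (p1, x, L) → [p1]□xyyxy
Step 2: δ(p1, □) = (p2, y, L) → [p2]□yxyyxy
Step 3: δ(p2, □) = (pA, x, R) → x[pA]yxyyxy

The machine reaches the accept state pA and halts.
The machine halted after 3 steps (within the 14-step bound).

Answer: Yes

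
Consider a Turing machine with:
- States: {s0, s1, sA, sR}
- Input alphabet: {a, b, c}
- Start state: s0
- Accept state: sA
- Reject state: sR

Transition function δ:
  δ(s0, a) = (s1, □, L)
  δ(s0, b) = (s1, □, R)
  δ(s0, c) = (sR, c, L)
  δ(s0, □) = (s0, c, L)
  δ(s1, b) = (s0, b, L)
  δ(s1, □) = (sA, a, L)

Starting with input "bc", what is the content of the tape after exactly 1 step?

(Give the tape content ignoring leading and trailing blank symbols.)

Execution trace:
Initial: [s0]bc
Step 1: δ(s0, b) = (s1, □, R) → □[s1]c

No transition is defined for δ(s1, c). By convention the machine halts and rejects.

After 1 step, the tape (ignoring leading/trailing blanks) is: c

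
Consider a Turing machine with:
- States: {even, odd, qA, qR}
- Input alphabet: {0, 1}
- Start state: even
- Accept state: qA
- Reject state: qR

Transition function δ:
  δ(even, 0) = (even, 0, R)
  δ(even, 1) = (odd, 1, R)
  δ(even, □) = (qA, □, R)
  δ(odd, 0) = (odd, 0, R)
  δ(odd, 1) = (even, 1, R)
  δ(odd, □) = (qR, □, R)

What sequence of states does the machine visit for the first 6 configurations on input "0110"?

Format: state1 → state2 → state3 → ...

Execution trace:
Initial: [even]0110
Step 1: δ(even, 0) = (even, 0, R) → 0[even]110
Step 2: δ(even, 1) = (odd, 1, R) → 01[odd]10
Step 3: δ(odd, 1) = (even, 1, R) → 011[even]0
Step 4: δ(even, 0) = (even, 0, R) → 0110[even]□
Step 5: δ(even, □) = (qA, □, R) → 0110□[qA]□

The machine reaches the accept state qA and halts.

State sequence: even → even → odd → even → even → qA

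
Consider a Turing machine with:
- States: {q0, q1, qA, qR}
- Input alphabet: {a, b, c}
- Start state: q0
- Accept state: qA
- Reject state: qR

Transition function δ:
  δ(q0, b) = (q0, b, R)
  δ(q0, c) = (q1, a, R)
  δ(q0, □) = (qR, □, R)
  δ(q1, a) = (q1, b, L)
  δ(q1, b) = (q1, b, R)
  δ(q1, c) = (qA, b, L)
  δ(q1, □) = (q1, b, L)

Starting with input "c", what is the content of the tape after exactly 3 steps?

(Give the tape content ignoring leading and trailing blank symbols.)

Execution trace:
Initial: [q0]c
Step 1: δ(q0, c) = (q1, a, R) → a[q1]□
Step 2: δ(q1, □) = (q1, b, L) → [q1]ab
Step 3: δ(q1, a) = (q1, b, L) → [q1]□bb

After 3 steps, the tape (ignoring leading/trailing blanks) is: bb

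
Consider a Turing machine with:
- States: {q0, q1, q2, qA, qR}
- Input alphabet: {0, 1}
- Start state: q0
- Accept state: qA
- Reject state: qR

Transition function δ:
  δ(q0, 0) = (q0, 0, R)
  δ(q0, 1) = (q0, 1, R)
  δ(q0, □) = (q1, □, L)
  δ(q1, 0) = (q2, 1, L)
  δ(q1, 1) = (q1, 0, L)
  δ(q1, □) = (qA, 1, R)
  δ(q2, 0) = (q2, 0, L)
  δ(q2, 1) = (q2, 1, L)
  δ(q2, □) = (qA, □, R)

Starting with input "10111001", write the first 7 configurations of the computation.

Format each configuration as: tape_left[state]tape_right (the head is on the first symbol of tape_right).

Transitions applied:
Step 1: δ(q0, 1) = (q0, 1, R)
Step 2: δ(q0, 0) = (q0, 0, R)
Step 3: δ(q0, 1) = (q0, 1, R)
Step 4: δ(q0, 1) = (q0, 1, R)
Step 5: δ(q0, 1) = (q0, 1, R)
Step 6: δ(q0, 0) = (q0, 0, R)

The first 7 configurations are:
[q0]10111001 ⊢ 1[q0]0111001 ⊢ 10[q0]111001 ⊢ 101[q0]11001 ⊢ 1011[q0]1001 ⊢ 10111[q0]001 ⊢ 101110[q0]01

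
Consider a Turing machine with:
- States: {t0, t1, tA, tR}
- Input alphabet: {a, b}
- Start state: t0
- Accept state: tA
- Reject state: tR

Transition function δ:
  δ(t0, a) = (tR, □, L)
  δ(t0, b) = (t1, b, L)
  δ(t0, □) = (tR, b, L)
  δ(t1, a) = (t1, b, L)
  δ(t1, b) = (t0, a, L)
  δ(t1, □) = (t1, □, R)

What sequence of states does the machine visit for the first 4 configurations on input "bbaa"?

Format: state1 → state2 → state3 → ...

Execution trace:
Initial: [t0]bbaa
Step 1: δ(t0, b) = (t1, b, L) → [t1]□bbaa
Step 2: δ(t1, □) = (t1, □, R) → □[t1]bbaa
Step 3: δ(t1, b) = (t0, a, L) → [t0]□abaa

State sequence: t0 → t1 → t1 → t0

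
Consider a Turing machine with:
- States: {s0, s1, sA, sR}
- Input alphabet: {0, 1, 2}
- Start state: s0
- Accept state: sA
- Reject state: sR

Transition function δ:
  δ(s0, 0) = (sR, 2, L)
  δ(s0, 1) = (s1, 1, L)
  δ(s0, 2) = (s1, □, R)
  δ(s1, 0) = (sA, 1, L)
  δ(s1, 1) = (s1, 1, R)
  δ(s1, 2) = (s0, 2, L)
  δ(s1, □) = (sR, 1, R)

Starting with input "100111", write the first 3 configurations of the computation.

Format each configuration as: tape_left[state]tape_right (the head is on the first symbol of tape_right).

Transitions applied:
Step 1: δ(s0, 1) = (s1, 1, L)
Step 2: δ(s1, □) = (sR, 1, R)

The first 3 configurations are:
[s0]100111 ⊢ [s1]□100111 ⊢ 1[sR]100111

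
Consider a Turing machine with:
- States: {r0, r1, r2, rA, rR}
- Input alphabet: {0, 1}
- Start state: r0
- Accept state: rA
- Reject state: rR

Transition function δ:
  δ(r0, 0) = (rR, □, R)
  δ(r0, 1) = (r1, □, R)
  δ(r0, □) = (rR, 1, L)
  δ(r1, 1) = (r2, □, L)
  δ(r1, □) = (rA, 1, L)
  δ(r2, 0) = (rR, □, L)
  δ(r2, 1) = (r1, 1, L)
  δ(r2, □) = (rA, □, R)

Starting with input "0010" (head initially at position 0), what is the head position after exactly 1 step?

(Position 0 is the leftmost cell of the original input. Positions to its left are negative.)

Execution trace (head position shown):
Step 0: [r0]0010  (head at position 0)
Step 1: move right → □[rR]010  (head at position 1)

After 1 step, the head is at position 1.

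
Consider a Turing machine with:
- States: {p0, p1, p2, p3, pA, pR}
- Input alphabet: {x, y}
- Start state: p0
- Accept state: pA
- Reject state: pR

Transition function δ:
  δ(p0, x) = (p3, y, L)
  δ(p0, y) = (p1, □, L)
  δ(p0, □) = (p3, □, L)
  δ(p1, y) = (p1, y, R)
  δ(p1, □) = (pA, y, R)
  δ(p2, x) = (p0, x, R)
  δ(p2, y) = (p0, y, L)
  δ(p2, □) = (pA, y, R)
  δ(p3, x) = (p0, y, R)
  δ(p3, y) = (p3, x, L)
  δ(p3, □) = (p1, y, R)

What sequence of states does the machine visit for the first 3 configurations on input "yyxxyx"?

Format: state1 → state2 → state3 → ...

Execution trace:
Initial: [p0]yyxxyx
Step 1: δ(p0, y) = (p1, □, L) → [p1]□□yxxyx
Step 2: δ(p1, □) = (pA, y, R) → y[pA]□yxxyx

The machine reaches the accept state pA and halts.

State sequence: p0 → p1 → pA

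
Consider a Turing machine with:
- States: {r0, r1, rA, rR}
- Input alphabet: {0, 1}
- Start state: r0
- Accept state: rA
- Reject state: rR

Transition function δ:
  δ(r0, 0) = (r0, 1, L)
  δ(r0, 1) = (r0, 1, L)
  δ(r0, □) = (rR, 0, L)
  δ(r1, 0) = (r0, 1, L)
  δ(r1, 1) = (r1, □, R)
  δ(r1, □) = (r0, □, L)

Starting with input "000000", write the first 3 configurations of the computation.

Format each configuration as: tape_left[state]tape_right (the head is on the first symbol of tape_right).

Transitions applied:
Step 1: δ(r0, 0) = (r0, 1, L)
Step 2: δ(r0, □) = (rR, 0, L)

The first 3 configurations are:
[r0]000000 ⊢ [r0]□100000 ⊢ [rR]□0100000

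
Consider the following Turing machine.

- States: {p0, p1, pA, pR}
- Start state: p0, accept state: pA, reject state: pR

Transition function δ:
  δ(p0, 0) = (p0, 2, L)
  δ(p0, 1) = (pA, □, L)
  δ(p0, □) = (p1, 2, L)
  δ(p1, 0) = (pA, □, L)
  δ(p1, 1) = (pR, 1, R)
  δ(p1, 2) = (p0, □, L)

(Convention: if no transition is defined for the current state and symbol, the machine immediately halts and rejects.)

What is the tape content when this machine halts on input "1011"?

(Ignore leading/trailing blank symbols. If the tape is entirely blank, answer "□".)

Execution trace:
Initial: [p0]1011
Step 1: δ(p0, 1) = (pA, □, L) → [pA]□□011

The machine reaches the accept state pA and halts.

Final tape (ignoring leading/trailing blanks): 011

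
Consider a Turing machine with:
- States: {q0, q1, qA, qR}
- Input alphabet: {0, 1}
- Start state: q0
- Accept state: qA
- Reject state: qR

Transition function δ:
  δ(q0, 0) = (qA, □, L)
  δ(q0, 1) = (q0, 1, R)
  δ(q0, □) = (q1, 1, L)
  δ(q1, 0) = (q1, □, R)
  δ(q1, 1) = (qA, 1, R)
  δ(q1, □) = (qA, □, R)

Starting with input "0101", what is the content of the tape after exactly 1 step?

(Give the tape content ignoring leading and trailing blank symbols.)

Execution trace:
Initial: [q0]0101
Step 1: δ(q0, 0) = (qA, □, L) → [qA]□□101

The machine reaches the accept state qA and halts.

After 1 step, the tape (ignoring leading/trailing blanks) is: 101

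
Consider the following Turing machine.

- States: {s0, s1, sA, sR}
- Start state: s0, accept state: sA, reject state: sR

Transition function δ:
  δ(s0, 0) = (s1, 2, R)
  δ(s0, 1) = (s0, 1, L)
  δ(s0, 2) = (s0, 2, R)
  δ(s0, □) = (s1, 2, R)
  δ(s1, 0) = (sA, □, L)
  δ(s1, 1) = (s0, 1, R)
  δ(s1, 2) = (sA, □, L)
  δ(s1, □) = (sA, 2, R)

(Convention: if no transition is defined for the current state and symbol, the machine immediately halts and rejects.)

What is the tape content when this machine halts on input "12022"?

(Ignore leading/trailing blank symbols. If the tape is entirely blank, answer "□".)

Execution trace:
Initial: [s0]12022
Step 1: δ(s0, 1) = (s0, 1, L) → [s0]□12022
Step 2: δ(s0, □) = (s1, 2, R) → 2[s1]12022
Step 3: δ(s1, 1) = (s0, 1, R) → 21[s0]2022
Step 4: δ(s0, 2) = (s0, 2, R) → 212[s0]022
Step 5: δ(s0, 0) = (s1, 2, R) → 2122[s1]22
Step 6: δ(s1, 2) = (sA, □, L) → 212[sA]2□2

The machine reaches the accept state sA and halts.

Final tape (ignoring leading/trailing blanks): 2122□2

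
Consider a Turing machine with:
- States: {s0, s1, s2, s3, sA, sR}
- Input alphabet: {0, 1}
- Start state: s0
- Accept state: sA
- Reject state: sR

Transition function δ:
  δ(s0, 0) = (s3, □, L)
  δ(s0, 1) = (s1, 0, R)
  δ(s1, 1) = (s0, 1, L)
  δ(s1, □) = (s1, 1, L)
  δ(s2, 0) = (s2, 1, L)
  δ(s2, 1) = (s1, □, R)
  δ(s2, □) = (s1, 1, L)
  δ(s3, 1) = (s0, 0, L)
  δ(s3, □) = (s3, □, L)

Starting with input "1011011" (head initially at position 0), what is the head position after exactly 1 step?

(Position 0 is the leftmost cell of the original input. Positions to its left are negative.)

Execution trace (head position shown):
Step 0: [s0]1011011  (head at position 0)
Step 1: move right → 0[s1]011011  (head at position 1)

After 1 step, the head is at position 1.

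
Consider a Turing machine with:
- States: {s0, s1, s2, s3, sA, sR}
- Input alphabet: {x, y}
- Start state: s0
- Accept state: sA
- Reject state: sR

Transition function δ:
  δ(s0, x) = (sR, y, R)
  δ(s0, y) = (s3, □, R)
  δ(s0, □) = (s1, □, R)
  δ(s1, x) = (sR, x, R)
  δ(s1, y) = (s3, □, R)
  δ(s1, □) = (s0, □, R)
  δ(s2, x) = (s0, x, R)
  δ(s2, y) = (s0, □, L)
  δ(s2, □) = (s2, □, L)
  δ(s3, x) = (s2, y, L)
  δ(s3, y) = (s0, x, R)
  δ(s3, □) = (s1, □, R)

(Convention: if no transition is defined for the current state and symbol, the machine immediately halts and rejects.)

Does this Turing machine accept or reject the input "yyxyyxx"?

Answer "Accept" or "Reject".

Execution trace:
Initial: [s0]yyxyyxx
Step 1: δ(s0, y) = (s3, □, R) → □[s3]yxyyxx
Step 2: δ(s3, y) = (s0, x, R) → □x[s0]xyyxx
Step 3: δ(s0, x) = (sR, y, R) → □xy[sR]yyxx

The machine reaches the reject state sR and halts.

Answer: Reject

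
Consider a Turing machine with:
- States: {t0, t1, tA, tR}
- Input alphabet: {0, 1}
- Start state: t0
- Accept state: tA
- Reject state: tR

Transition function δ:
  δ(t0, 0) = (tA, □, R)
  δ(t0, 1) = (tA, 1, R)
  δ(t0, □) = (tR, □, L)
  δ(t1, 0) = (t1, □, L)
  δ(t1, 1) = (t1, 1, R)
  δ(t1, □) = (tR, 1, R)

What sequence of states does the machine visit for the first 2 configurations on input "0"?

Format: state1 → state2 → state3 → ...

Execution trace:
Initial: [t0]0
Step 1: δ(t0, 0) = (tA, □, R) → □[tA]□

The machine reaches the accept state tA and halts.

State sequence: t0 → tA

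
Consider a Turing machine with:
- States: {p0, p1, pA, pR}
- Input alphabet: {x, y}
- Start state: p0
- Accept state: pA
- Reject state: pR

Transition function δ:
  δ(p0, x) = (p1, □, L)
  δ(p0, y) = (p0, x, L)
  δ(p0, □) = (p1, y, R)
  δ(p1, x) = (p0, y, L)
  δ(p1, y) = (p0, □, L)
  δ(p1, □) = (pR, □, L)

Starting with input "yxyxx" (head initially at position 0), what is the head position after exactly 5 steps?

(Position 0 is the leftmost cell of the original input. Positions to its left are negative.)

Execution trace (head position shown):
Step 0: [p0]yxyxx  (head at position 0)
Step 1: move left → [p0]□xxyxx  (head at position -1)
Step 2: move right → y[p1]xxyxx  (head at position 0)
Step 3: move left → [p0]yyxyxx  (head at position -1)
Step 4: move left → [p0]□xyxyxx  (head at position -2)
Step 5: move right → y[p1]xyxyxx  (head at position -1)

After 5 steps, the head is at position -1.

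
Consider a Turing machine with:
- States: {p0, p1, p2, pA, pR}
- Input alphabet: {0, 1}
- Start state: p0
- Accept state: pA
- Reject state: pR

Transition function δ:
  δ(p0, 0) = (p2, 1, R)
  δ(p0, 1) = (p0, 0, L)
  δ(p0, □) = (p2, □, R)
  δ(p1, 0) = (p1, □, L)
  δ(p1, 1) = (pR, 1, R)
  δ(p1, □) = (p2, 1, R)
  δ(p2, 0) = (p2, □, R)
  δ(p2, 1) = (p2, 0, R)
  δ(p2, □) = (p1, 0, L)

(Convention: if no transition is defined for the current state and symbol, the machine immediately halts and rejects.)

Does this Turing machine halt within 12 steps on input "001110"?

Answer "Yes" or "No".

Execution trace:
Initial: [p0]001110
Step 1: δ(p0, 0) = (p2, 1, R) → 1[p2]01110
Step 2: δ(p2, 0) = (p2, □, R) → 1□[p2]1110
Step 3: δ(p2, 1) = (p2, 0, R) → 1□0[p2]110
Step 4: δ(p2, 1) = (p2, 0, R) → 1□00[p2]10
Step 5: δ(p2, 1) = (p2, 0, R) → 1□000[p2]0
Step 6: δ(p2, 0) = (p2, □, R) → 1□000□[p2]□
Step 7: δ(p2, □) = (p1, 0, L) → 1□000[p1]□0
Step 8: δ(p1, □) = (p2, 1, R) → 1□0001[p2]0
Step 9: δ(p2, 0) = (p2, □, R) → 1□0001□[p2]□
Step 10: δ(p2, □) = (p1, 0, L) → 1□0001[p1]□0
Step 11: δ(p1, □) = (p2, 1, R) → 1□00011[p2]0
Step 12: δ(p2, 0) = (p2, □, R) → 1□00011□[p2]□

The machine has not reached a halting state after 12 steps.
The machine did not halt within the 12-step bound.

Answer: No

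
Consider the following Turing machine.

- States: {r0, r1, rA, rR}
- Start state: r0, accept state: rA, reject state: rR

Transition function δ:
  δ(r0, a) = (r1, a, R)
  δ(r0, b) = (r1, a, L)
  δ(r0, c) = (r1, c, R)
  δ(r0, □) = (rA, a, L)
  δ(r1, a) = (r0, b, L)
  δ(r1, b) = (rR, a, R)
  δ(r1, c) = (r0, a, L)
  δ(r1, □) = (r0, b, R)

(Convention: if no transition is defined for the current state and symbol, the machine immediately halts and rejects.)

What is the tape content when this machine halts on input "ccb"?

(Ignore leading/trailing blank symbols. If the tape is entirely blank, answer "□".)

Execution trace:
Initial: [r0]ccb
Step 1: δ(r0, c) = (r1, c, R) → c[r1]cb
Step 2: δ(r1, c) = (r0, a, L) → [r0]cab
Step 3: δ(r0, c) = (r1, c, R) → c[r1]ab
Step 4: δ(r1, a) = (r0, b, L) → [r0]cbb
Step 5: δ(r0, c) = (r1, c, R) → c[r1]bb
Step 6: δ(r1, b) = (rR, a, R) → ca[rR]b

The machine reaches the reject state rR and halts.

Final tape (ignoring leading/trailing blanks): cab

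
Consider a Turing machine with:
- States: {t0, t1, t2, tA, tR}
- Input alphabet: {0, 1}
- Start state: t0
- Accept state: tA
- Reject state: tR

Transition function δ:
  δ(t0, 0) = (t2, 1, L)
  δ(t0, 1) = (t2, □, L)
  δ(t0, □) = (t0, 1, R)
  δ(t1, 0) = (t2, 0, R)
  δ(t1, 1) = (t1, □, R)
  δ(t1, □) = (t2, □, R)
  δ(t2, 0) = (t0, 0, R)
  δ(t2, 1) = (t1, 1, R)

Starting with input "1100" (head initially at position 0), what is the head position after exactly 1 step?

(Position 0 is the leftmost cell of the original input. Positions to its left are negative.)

Execution trace (head position shown):
Step 0: [t0]1100  (head at position 0)
Step 1: move left → [t2]□□100  (head at position -1)

After 1 step, the head is at position -1.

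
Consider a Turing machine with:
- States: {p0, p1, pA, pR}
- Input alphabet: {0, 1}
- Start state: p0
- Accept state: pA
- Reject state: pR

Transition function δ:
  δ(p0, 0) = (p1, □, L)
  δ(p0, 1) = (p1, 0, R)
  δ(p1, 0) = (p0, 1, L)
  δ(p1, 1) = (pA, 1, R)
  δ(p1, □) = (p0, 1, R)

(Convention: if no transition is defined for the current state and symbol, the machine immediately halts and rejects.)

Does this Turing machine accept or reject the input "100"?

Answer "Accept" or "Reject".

Execution trace:
Initial: [p0]100
Step 1: δ(p0, 1) = (p1, 0, R) → 0[p1]00
Step 2: δ(p1, 0) = (p0, 1, L) → [p0]010
Step 3: δ(p0, 0) = (p1, □, L) → [p1]□□10
Step 4: δ(p1, □) = (p0, 1, R) → 1[p0]□10

No transition is defined for δ(p0, □). By convention the machine halts and rejects.

Answer: Reject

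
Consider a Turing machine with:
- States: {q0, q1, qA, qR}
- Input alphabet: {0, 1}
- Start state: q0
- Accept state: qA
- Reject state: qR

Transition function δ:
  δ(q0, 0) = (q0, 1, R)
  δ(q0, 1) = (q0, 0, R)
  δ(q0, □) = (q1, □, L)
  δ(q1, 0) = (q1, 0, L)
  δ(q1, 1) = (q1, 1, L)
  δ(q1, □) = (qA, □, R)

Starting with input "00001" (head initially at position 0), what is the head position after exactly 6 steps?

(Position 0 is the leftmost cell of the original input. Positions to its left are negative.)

Execution trace (head position shown):
Step 0: [q0]00001  (head at position 0)
Step 1: move right → 1[q0]0001  (head at position 1)
Step 2: move right → 11[q0]001  (head at position 2)
Step 3: move right → 111[q0]01  (head at position 3)
Step 4: move right → 1111[q0]1  (head at position 4)
Step 5: move right → 11110[q0]□  (head at position 5)
Step 6: move left → 1111[q1]0□  (head at position 4)

After 6 steps, the head is at position 4.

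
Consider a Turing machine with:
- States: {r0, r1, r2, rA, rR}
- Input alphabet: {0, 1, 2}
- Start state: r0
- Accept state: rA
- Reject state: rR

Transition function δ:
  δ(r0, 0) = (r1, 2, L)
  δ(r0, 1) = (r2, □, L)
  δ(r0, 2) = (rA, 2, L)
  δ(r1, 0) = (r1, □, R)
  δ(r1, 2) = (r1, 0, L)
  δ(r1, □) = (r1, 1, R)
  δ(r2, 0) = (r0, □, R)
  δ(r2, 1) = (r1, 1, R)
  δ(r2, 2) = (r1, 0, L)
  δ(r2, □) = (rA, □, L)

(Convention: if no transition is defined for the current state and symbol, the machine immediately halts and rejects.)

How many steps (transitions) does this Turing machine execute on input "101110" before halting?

Execution trace:
Initial: [r0]101110
Step 1: δ(r0, 1) = (r2, □, L) → [r2]□□01110
Step 2: δ(r2, □) = (rA, □, L) → [rA]□□□01110

The machine reaches the accept state rA and halts.

The machine executed 2 steps before halting.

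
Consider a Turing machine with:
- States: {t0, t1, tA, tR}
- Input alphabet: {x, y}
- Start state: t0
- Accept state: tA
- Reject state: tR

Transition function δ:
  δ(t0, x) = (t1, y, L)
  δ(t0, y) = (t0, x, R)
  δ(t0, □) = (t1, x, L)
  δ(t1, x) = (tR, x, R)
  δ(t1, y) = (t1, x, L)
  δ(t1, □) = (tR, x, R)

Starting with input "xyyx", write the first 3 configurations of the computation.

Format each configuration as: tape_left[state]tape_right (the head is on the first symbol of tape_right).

Transitions applied:
Step 1: δ(t0, x) = (t1, y, L)
Step 2: δ(t1, □) = (tR, x, R)

The first 3 configurations are:
[t0]xyyx ⊢ [t1]□yyyx ⊢ x[tR]yyyx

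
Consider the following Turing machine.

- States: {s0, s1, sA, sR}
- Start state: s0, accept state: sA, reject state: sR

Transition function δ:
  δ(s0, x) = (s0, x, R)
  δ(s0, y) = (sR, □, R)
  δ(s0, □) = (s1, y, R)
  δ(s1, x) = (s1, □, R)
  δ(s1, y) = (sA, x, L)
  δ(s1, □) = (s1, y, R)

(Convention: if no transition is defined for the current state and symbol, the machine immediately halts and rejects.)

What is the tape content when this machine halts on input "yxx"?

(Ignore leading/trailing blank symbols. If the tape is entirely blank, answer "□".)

Execution trace:
Initial: [s0]yxx
Step 1: δ(s0, y) = (sR, □, R) → □[sR]xx

The machine reaches the reject state sR and halts.

Final tape (ignoring leading/trailing blanks): xx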